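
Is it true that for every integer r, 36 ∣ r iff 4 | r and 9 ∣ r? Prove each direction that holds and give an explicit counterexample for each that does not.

Equivalent; both directions hold.

Forward direction. If 36 ∣ r, write r = 36q. Since 36 = 9·4, r = 4·(9q), so 4 ∣ r; and since 36 = 4·9, r = 9·(4q), so 9 ∣ r.

Converse. Suppose 4 ∣ r and 9 ∣ r. Any common multiple of 4 and 9 is a multiple of their lcm; here gcd(4, 9) = 1, so lcm(4, 9) = 4·9 = 36, so 36 ∣ r.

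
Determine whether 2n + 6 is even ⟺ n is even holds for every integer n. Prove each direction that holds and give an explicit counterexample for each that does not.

[⇒] This fails: take n = 7. Then 2n + 6 = 20, which is even, yet n = 7 is odd, not even.

[⇐] Suppose n is even. Since 2 is even, 2n is even for every n, so 2n + 6 has the same parity as 6, which is even. Hence 2n + 6 is even.

(⇒) fails; (⇐) holds.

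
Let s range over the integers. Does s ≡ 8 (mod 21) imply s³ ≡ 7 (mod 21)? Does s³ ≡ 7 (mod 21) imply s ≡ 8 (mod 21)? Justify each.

(⇒) This fails: take s = 8. Then 8 ≡ 8 (mod 21), but 8³ = 512 ≡ 8 (mod 21), not 7.

(⇐) This fails: take s = 7. Then 7³ = 343 ≡ 7 (mod 21), yet 7 ≡ 7 (mod 21), not 8.

Neither direction holds.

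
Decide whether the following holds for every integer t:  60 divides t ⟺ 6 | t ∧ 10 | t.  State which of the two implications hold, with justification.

(←) This fails: take t = 30. Both 6 ∣ 30 and 10 ∣ 30, yet 30 is not a multiple of 60 (since 30 = 0·60 + 30), so 60 ∤ 30.

(→) If 60 ∣ t, write t = 60q. Since 60 = 10·6, t = 6·(10q), so 6 ∣ t; and since 60 = 6·10, t = 10·(6q), so 10 ∣ t.

Only the forward direction holds.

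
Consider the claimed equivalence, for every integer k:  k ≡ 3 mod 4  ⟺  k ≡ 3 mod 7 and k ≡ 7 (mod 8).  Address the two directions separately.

(→) This fails: k = 3 gives 3 ≡ 3 (mod 4) but 3 ≡ 3 (mod 8), so the conjunction on the right does not hold.

(←) Conversely, if k ≡ 3 (mod 7) and k ≡ 7 (mod 8), then by the Chinese remainder theorem k ≡ 31 (mod 56). Since 31 ≡ 3 (mod 4) and 4 ∣ 56, we get k ≡ 3 (mod 4).

Only the converse holds.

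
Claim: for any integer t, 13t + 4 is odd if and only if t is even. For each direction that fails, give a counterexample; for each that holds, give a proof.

Neither implication holds.

[⇒] This fails: t = 3 gives 13t + 4 = 43, which is odd, but 3 is odd, not even.

[⇐] This also fails: t = 0 is even, but 13t + 4 = 4 is even, not odd.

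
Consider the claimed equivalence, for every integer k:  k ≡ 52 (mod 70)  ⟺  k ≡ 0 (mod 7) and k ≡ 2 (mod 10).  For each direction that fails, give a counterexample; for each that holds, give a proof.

Forward direction. This fails: k = 52 gives 52 ≡ 52 (mod 70) but 52 ≡ 3 (mod 7), so the conjunction on the right does not hold.

Converse. This fails: k = 42 satisfies both congruences on the right (42 ≡ 0 mod 7 and 42 ≡ 2 mod 10) yet 42 ≡ 42 (mod 70), not 52.

(⇒) fails and (⇐) fails.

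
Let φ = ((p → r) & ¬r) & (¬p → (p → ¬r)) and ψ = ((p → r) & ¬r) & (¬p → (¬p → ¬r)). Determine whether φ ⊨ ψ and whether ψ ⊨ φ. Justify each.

Forward direction. Assume the antecedent. If p is true, the antecedent cannot hold. If p is false, the antecedent forces (p = F, r = F), and the consequent holds there. Either way the consequent holds.

Converse. Assume the antecedent. If p is true, the antecedent cannot hold. If p is false, the antecedent forces (p = F, r = F), and the consequent holds there. Either way the consequent holds.

Both directions hold.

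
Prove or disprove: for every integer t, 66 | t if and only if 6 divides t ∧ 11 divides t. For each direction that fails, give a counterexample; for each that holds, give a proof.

(⇒) If 66 ∣ t, write t = 66q. Since 66 = 11·6, t = 6·(11q), so 6 ∣ t; and since 66 = 6·11, t = 11·(6q), so 11 ∣ t.

(⇐) Suppose 6 ∣ t and 11 ∣ t. Any common multiple of 6 and 11 is a multiple of their lcm; here gcd(6, 11) = 1, so lcm(6, 11) = 6·11 = 66, so 66 ∣ t.

The biconditional holds.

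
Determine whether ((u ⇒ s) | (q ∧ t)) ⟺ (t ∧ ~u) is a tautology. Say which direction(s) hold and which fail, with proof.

(⇒) This fails. Under s = F, u = F, t = F, q = F, the left side is true but the right side is false.

(⇐) Assume the antecedent. If s is true, (u ⇒ s) | (q ∧ t) reduces to true regardless of the other variables. If s is false, the antecedent forces (s = F, u = F, t = T, q = F) or (s = F, u = F, t = T, q = T), and (u ⇒ s) | (q ∧ t) holds there. Either way (u ⇒ s) | (q ∧ t) holds.

Only the converse holds.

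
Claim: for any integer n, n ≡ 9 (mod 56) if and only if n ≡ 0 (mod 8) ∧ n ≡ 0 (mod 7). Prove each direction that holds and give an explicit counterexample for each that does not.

Both directions fail.

(⇒) This fails: n = 9 gives 9 ≡ 9 (mod 56) but 9 ≡ 1 (mod 8), so the conjunction on the right does not hold.

(⇐) This fails: n = 0 satisfies both congruences on the right (0 ≡ 0 mod 8 and 0 ≡ 0 mod 7) yet 0 ≡ 0 (mod 56), not 9.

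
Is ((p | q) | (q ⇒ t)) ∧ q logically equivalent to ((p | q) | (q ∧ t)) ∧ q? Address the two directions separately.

Forward direction. Assume the antecedent. If p is true, the antecedent forces (p = T, t = F, q = T) or (p = T, t = T, q = T), and ((p | q) | (q ∧ t)) ∧ q holds there. If p is false, the antecedent forces (p = F, t = F, q = T) or (p = F, t = T, q = T), and ((p | q) | (q ∧ t)) ∧ q holds there. Either way ((p | q) | (q ∧ t)) ∧ q holds.

Converse. Assume the antecedent. If p is true, the antecedent forces (p = T, t = F, q = T) or (p = T, t = T, q = T), and ((p | q) | (q ⇒ t)) ∧ q holds there. If p is false, the antecedent forces (p = F, t = F, q = T) or (p = F, t = T, q = T), and ((p | q) | (q ⇒ t)) ∧ q holds there. Either way ((p | q) | (q ⇒ t)) ∧ q holds.

Equivalent; both directions hold.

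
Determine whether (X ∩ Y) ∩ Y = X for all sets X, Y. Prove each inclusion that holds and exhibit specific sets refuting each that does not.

Only the forward inclusion holds.

(⊆) Let x ∈ (X ∩ Y) ∩ Y. Then x ∈ X ∩ Y, from which x ∈ X.

(⊇) This inclusion fails. Take X = {1}, Y = ∅; then 1 ∈ X but 1 ∉ (X ∩ Y) ∩ Y.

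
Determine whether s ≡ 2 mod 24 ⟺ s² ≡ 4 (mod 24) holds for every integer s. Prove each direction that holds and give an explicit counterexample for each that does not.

(⇒) holds; (⇐) fails.

(→) Suppose s ≡ 2 mod 24. Write s = 24j + 2. Then (24j + 2)² = 576j² + 96j + 4 = 24(24j² + 4j) + 4, so s² ≡ 4 (mod 24).

(←) This fails: take s = 10. Then 10² = 100 ≡ 4 (mod 24), yet 10 ≡ 10 (mod 24), not 2.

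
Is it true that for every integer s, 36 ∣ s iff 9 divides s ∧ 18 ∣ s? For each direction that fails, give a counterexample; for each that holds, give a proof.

The forward direction holds; the converse fails.

[⇐] This fails: take s = 18. Both 9 ∣ 18 and 18 ∣ 18, yet 18 is not a multiple of 36 (since 18 = 0·36 + 18), so 36 ∤ 18.

[⇒] If 36 ∣ s, write s = 36q. Since 36 = 4·9, s = 9·(4q), so 9 ∣ s; and since 36 = 2·18, s = 18·(2q), so 18 ∣ s.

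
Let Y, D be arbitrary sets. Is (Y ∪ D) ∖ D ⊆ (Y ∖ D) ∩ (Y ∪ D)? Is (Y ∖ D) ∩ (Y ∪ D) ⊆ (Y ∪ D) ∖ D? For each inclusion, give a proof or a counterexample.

(⊆) Let x ∈ (Y ∪ D) ∖ D. Then x ∈ Y and x ∉ D, from which x ∈ (Y ∖ D) ∩ (Y ∪ D).

(⊇) Let x ∈ (Y ∖ D) ∩ (Y ∪ D). Then x ∈ Y and x ∉ D, from which x ∈ (Y ∪ D) ∖ D.

Both inclusions hold.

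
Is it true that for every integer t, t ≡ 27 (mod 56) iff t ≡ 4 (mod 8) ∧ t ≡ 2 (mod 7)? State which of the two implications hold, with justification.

(⟹) This fails: t = 27 gives 27 ≡ 27 (mod 56) but 27 ≡ 3 (mod 8), so the conjunction on the right does not hold.

(⟸) This fails: t = 44 satisfies both congruences on the right (44 ≡ 4 mod 8 and 44 ≡ 2 mod 7) yet 44 ≡ 44 (mod 56), not 27.

Neither direction holds.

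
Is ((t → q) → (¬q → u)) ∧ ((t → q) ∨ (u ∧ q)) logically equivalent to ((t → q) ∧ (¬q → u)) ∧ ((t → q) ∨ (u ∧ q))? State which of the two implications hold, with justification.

Both directions hold.

(⟹) Assume the antecedent. If q is true, the consequent reduces to true regardless of the other variables. If q is false, the antecedent forces (q = F, u = T, t = F), and the consequent holds there. Either way the consequent holds.

(⟸) Assume the antecedent. If q is true, the consequent reduces to true regardless of the other variables. If q is false, the antecedent forces (q = F, u = T, t = F), and the consequent holds there. Either way the consequent holds.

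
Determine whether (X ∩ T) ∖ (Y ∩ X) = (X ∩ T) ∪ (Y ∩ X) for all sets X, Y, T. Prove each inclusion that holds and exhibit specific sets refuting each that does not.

Only the forward inclusion holds.

(⟹) Let x ∈ (X ∩ T) ∖ (Y ∩ X). Then x ∈ X ∩ T and x ∉ Y, from which x ∈ (X ∩ T) ∪ (Y ∩ X).

(⟸) This inclusion fails. Take X = {1}, Y = {1}, T = ∅; then 1 ∈ (X ∩ T) ∪ (Y ∩ X) but 1 ∉ (X ∩ T) ∖ (Y ∩ X).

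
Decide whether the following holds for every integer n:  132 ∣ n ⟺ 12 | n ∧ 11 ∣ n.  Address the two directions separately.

(⇐) Suppose 12 ∣ n and 11 ∣ n. Any common multiple of 12 and 11 is a multiple of their lcm; here gcd(12, 11) = 1, so lcm(12, 11) = 12·11 = 132, so 132 ∣ n.

(⇒) If 132 ∣ n, write n = 132q. Since 132 = 11·12, n = 12·(11q), so 12 ∣ n; and since 132 = 12·11, n = 11·(12q), so 11 ∣ n.

Both implications hold.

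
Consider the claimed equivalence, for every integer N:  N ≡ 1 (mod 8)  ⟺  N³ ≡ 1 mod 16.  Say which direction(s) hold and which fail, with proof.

(⇒) fails; (⇐) holds.

(⇒) This fails: take N = 9. Then 9 ≡ 1 (mod 8), but 9³ = 729 ≡ 9 (mod 16), not 1.

(⇐) Conversely, the residues r modulo 16 with r³ ≡ 1 (mod 16) are exactly {1}, and each is ≡ 1 (mod 8).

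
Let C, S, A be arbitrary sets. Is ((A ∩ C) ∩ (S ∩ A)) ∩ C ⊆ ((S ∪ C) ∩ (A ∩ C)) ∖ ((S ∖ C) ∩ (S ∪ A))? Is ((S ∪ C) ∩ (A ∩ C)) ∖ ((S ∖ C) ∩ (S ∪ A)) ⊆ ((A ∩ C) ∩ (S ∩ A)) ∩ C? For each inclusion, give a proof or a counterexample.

(⟹) Let x ∈ ((A ∩ C) ∩ (S ∩ A)) ∩ C. Then x ∈ C ∩ S ∩ A, from which x ∈ ((S ∪ C) ∩ (A ∩ C)) ∖ ((S ∖ C) ∩ (S ∪ A)).

(⟸) This inclusion fails. Take C = {1}, S = ∅, A = {1}; then 1 ∈ ((S ∪ C) ∩ (A ∩ C)) ∖ ((S ∖ C) ∩ (S ∪ A)) but 1 ∉ ((A ∩ C) ∩ (S ∩ A)) ∩ C.

(⊆) holds; (⊇) fails.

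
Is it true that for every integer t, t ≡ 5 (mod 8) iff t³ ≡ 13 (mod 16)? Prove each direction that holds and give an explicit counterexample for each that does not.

[⇒] This fails: take t = 13. Then 13 ≡ 5 (mod 8), but 13³ = 2197 ≡ 5 (mod 16), not 13.

[⇐] Conversely, the residues r modulo 16 with r³ ≡ 13 (mod 16) are exactly {5}, and each is ≡ 5 (mod 8).

Not equivalent: only (⇐) holds.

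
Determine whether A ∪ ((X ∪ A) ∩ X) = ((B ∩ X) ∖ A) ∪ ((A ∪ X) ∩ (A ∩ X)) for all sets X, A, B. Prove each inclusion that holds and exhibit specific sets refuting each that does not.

Only the reverse inclusion holds.

(⊆) This inclusion fails. Take X = {1}, A = ∅, B = ∅; then 1 ∈ A ∪ ((X ∪ A) ∩ X) but 1 ∉ ((B ∩ X) ∖ A) ∪ ((A ∪ X) ∩ (A ∩ X)).

(⊇) Let x ∈ ((B ∩ X) ∖ A) ∪ ((A ∪ X) ∩ (A ∩ X)). Then either x ∈ X ∩ A and x ∉ B; or x ∈ X ∩ B and x ∉ A; or x ∈ X ∩ A ∩ B. In each case x ∈ A ∪ ((X ∪ A) ∩ X), so ((B ∩ X) ∖ A) ∪ ((A ∪ X) ∩ (A ∩ X)) ⊆ A ∪ ((X ∪ A) ∩ X).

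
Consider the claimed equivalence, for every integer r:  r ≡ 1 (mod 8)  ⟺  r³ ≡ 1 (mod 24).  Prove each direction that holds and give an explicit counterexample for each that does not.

Only the converse holds.

[⇒] This fails: take r = 9. Then 9 ≡ 1 (mod 8), but 9³ = 729 ≡ 9 (mod 24), not 1.

[⇐] Conversely, the residues r modulo 24 with r³ ≡ 1 (mod 24) are exactly {1}, and each is ≡ 1 (mod 8).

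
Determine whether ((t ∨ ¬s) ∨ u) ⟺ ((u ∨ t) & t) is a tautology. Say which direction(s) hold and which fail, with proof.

Forward direction. This fails. Under t = F, u = F, s = F, the left side is true but the right side is false.

Converse. Assume the antecedent. If t is true, (t ∨ ¬s) ∨ u reduces to true regardless of the other variables. If t is false, the antecedent cannot hold. Either way (t ∨ ¬s) ∨ u holds.

The forward direction fails; the converse holds.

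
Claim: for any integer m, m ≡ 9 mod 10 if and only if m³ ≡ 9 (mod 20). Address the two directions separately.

The forward direction fails; the converse holds.

(→) This fails: take m = 19. Then 19 ≡ 9 (mod 10), but 19³ = 6859 ≡ 19 (mod 20), not 9.

(←) Conversely, the residues r modulo 20 with r³ ≡ 9 (mod 20) are exactly {9}, and each is ≡ 9 (mod 10).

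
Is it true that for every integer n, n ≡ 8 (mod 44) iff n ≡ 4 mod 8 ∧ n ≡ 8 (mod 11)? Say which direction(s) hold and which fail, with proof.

Only the reverse direction holds.

(⟹) This fails: n = 8 gives 8 ≡ 8 (mod 44) but 8 ≡ 0 (mod 8), so the conjunction on the right does not hold.

(⟸) Conversely, if n ≡ 4 (mod 8) and n ≡ 8 (mod 11), then by the Chinese remainder theorem n ≡ 52 (mod 88). Since 52 ≡ 8 (mod 44) and 44 ∣ 88, we get n ≡ 8 (mod 44).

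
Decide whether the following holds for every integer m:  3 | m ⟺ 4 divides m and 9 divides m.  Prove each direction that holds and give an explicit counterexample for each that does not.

Only the converse holds.

(⇐) Suppose 4 ∣ m and 9 ∣ m. Any common multiple of 4 and 9 is a multiple of their lcm; here gcd(4, 9) = 1, so lcm(4, 9) = 4·9 = 36, so 36 ∣ m. Since 3 ∣ 36, it follows that 3 ∣ m.

(⇒) This fails: take m = 3. Certainly 3 ∣ 3, but 4 ∤ 3.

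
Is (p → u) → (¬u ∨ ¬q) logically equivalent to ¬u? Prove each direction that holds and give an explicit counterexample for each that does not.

(⟹) This fails. Under p = F, u = T, q = F, the left side is true but the right side is false.

(⟸) Assume the antecedent. If p is true, the antecedent forces (p = T, u = F, q = F) or (p = T, u = F, q = T), and (p → u) → (¬u ∨ ¬q) holds there. If p is false, the antecedent forces (p = F, u = F, q = F) or (p = F, u = F, q = T), and (p → u) → (¬u ∨ ¬q) holds there. Either way (p → u) → (¬u ∨ ¬q) holds.

The forward direction fails; the converse holds.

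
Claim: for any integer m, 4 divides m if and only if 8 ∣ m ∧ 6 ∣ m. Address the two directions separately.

(⇒) This fails: take m = 4. Certainly 4 ∣ 4, but 8 ∤ 4.

(⇐) Suppose 8 ∣ m and 6 ∣ m. Any common multiple of 8 and 6 is a multiple of their lcm; here lcm(8, 6) = 8·6/gcd(8, 6) = 48/2 = 24, so 24 ∣ m. Since 4 ∣ 24, it follows that 4 ∣ m.

Only the converse holds.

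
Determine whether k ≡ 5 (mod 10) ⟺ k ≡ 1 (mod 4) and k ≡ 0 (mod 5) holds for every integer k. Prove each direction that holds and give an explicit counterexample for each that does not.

[⇒] This fails: k = 15 gives 15 ≡ 5 (mod 10) but 15 ≡ 3 (mod 4), so the conjunction on the right does not hold.

[⇐] Conversely, if k ≡ 1 (mod 4) and k ≡ 0 (mod 5), then by the Chinese remainder theorem k ≡ 5 (mod 20). Since 5 ≡ 5 (mod 10) and 10 ∣ 20, we get k ≡ 5 (mod 10).

Only the converse holds.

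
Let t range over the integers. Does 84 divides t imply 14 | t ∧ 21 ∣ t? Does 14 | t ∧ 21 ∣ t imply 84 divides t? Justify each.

Not equivalent: only (⇒) holds.

(⟹) If 84 ∣ t, write t = 84q. Since 84 = 6·14, t = 14·(6q), so 14 ∣ t; and since 84 = 4·21, t = 21·(4q), so 21 ∣ t.

(⟸) This fails: take t = 42. Both 14 ∣ 42 and 21 ∣ 42, yet 42 is not a multiple of 84 (since 42 = 0·84 + 42), so 84 ∤ 42.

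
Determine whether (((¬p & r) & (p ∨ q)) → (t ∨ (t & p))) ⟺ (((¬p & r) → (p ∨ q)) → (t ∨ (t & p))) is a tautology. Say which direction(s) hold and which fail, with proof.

(⇒) This fails. Under p = F, t = F, q = F, r = F, the left side is true but the right side is false.

(⇐) Assume the antecedent. If t is true, the consequent reduces to true regardless of the other variables. If t is false, the antecedent forces (p = F, t = F, q = F, r = T), and the consequent holds there. Either way the consequent holds.

The forward direction fails; the converse holds.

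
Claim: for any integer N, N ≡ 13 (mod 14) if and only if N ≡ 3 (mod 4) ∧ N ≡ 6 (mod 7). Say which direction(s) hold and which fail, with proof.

(⇒) fails; (⇐) holds.

(⟹) This fails: N = 13 gives 13 ≡ 13 (mod 14) but 13 ≡ 1 (mod 4), so the conjunction on the right does not hold.

(⟸) Conversely, if N ≡ 3 (mod 4) and N ≡ 6 (mod 7), then by the Chinese remainder theorem N ≡ 27 (mod 28). Since 27 ≡ 13 (mod 14) and 14 ∣ 28, we get N ≡ 13 (mod 14).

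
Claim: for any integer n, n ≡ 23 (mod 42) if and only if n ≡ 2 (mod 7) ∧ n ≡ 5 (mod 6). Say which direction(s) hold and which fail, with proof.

(⟹) Suppose n ≡ 23 (mod 42); write n = 42j + 23. Since 7 ∣ 42, reducing mod 7 gives n ≡ 23 ≡ 2 (mod 7); since 6 ∣ 42, reducing mod 6 gives n ≡ 23 ≡ 5 (mod 6).

(⟸) Conversely, if n ≡ 2 (mod 7) and n ≡ 5 (mod 6), then by the Chinese remainder theorem n ≡ 23 (mod 42). This is exactly n ≡ 23 (mod 42).

The biconditional holds.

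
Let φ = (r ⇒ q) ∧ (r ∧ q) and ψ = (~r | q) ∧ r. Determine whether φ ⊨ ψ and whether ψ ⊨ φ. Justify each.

Forward direction. Assume the antecedent. If r is true, the antecedent forces (r = T, q = T), and (~r | q) ∧ r holds there. If r is false, the antecedent cannot hold. Either way (~r | q) ∧ r holds.

Converse. Assume the antecedent. If r is true, the antecedent forces (r = T, q = T), and (r ⇒ q) ∧ (r ∧ q) holds there. If r is false, the antecedent cannot hold. Either way (r ⇒ q) ∧ (r ∧ q) holds.

Equivalent; both directions hold.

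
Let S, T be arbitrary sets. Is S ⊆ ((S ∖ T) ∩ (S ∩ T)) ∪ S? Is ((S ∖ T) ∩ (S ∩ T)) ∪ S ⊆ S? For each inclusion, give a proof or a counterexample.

The two sets are equal.

(⊆) Let x ∈ S. Then either x ∈ S and x ∉ T; or x ∈ S ∩ T. In each case x ∈ ((S ∖ T) ∩ (S ∩ T)) ∪ S, so S ⊆ ((S ∖ T) ∩ (S ∩ T)) ∪ S.

(⊇) Let x ∈ ((S ∖ T) ∩ (S ∩ T)) ∪ S. Then either x ∈ S and x ∉ T; or x ∈ S ∩ T. In each case x ∈ S, so ((S ∖ T) ∩ (S ∩ T)) ∪ S ⊆ S.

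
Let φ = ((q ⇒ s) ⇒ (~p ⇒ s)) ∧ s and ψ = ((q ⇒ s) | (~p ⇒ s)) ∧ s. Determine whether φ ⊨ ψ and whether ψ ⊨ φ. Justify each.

(→) Assume the antecedent. If s is true, ((q ⇒ s) | (~p ⇒ s)) ∧ s reduces to true regardless of the other variables. If s is false, the antecedent cannot hold. Either way ((q ⇒ s) | (~p ⇒ s)) ∧ s holds.

(←) Assume the antecedent. If s is true, ((q ⇒ s) ⇒ (~p ⇒ s)) ∧ s reduces to true regardless of the other variables. If s is false, the antecedent cannot hold. Either way ((q ⇒ s) ⇒ (~p ⇒ s)) ∧ s holds.

The biconditional holds.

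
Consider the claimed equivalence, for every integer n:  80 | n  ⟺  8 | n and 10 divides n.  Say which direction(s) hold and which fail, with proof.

(⇒) holds; (⇐) fails.

[⇐] This fails: take n = 40. Both 8 ∣ 40 and 10 ∣ 40, yet 40 is not a multiple of 80 (since 40 = 0·80 + 40), so 80 ∤ 40.

[⇒] If 80 ∣ n, write n = 80q. Since 80 = 10·8, n = 8·(10q), so 8 ∣ n; and since 80 = 8·10, n = 10·(8q), so 10 ∣ n.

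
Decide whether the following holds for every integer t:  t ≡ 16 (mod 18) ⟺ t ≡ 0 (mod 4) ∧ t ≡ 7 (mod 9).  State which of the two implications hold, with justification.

Only the reverse direction holds.

Forward direction. This fails: t = 34 gives 34 ≡ 16 (mod 18) but 34 ≡ 2 (mod 4), so the conjunction on the right does not hold.

Converse. If t ≡ 0 (mod 4) and t ≡ 7 (mod 9), then by the Chinese remainder theorem t ≡ 16 (mod 36). Since 16 ≡ 16 (mod 18) and 18 ∣ 36, we get t ≡ 16 (mod 18).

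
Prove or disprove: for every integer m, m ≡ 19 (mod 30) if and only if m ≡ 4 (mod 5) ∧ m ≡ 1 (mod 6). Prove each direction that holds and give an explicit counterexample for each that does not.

(→) Suppose m ≡ 19 (mod 30); write m = 30j + 19. Since 5 ∣ 30, reducing mod 5 gives m ≡ 19 ≡ 4 (mod 5); since 6 ∣ 30, reducing mod 6 gives m ≡ 19 ≡ 1 (mod 6).

(←) Conversely, if m ≡ 4 (mod 5) and m ≡ 1 (mod 6), then by the Chinese remainder theorem m ≡ 19 (mod 30). This is exactly m ≡ 19 (mod 30).

Both directions hold; the statement is true.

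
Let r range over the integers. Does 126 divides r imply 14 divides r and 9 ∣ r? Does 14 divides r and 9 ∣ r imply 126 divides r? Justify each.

The biconditional holds.

(→) If 126 ∣ r, write r = 126q. Since 126 = 9·14, r = 14·(9q), so 14 ∣ r; and since 126 = 14·9, r = 9·(14q), so 9 ∣ r.

(←) Suppose 14 ∣ r and 9 ∣ r. Any common multiple of 14 and 9 is a multiple of their lcm; here gcd(14, 9) = 1, so lcm(14, 9) = 14·9 = 126, so 126 ∣ r.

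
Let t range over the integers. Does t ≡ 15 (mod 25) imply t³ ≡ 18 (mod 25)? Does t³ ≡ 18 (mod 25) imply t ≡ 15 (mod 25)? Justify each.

Forward direction. This fails: take t = 15. Then 15 ≡ 15 (mod 25), but 15³ = 3375 ≡ 0 (mod 25), not 18.

Converse. This fails: take t = 7. Then 7³ = 343 ≡ 18 (mod 25), yet 7 ≡ 7 (mod 25), not 15.

(⇒) fails and (⇐) fails.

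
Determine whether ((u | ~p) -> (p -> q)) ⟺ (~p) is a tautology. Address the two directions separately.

Not equivalent: only (⇐) holds.

Forward direction. This fails. Under q = F, u = F, p = T, the left side is true but the right side is false.

Converse. Assume the antecedent. If q is true, (u | ~p) -> (p -> q) reduces to true regardless of the other variables. If q is false, the antecedent forces (q = F, u = F, p = F) or (q = F, u = T, p = F), and (u | ~p) -> (p -> q) holds there. Either way (u | ~p) -> (p -> q) holds.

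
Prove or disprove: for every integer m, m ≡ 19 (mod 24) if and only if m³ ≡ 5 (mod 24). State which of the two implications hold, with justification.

(⇒) fails and (⇐) fails.

[⇒] This fails: take m = 19. Then 19 ≡ 19 (mod 24), but 19³ = 6859 ≡ 19 (mod 24), not 5.

[⇐] This fails: take m = 5. Then 5³ = 125 ≡ 5 (mod 24), yet 5 ≡ 5 (mod 24), not 19.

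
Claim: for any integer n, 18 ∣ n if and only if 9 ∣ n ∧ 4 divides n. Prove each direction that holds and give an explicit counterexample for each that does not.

(⇒) fails; (⇐) holds.

(→) This fails: take n = 18. Certainly 18 ∣ 18, but 4 ∤ 18.

(←) Suppose 9 ∣ n and 4 ∣ n. Any common multiple of 9 and 4 is a multiple of their lcm; here gcd(9, 4) = 1, so lcm(9, 4) = 9·4 = 36, so 36 ∣ n. Since 18 ∣ 36, it follows that 18 ∣ n.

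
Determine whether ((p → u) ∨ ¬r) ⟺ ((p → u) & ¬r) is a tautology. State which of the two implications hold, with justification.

(⇒) This fails. Under u = F, p = T, r = F, the left side is true but the right side is false.

(⇐) Assume the antecedent. If u is true, (p → u) ∨ ¬r reduces to true regardless of the other variables. If u is false, the antecedent forces (u = F, p = F, r = F), and (p → u) ∨ ¬r holds there. Either way (p → u) ∨ ¬r holds.

(⇒) fails; (⇐) holds.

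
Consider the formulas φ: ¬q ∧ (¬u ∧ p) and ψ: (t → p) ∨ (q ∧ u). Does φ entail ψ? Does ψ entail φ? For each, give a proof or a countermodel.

(⇒) holds; (⇐) fails.

(⇒) Assume the antecedent. If t is true, the antecedent forces (t = T, q = F, p = T, u = F), and (t → p) ∨ (q ∧ u) holds there. If t is false, (t → p) ∨ (q ∧ u) reduces to true regardless of the other variables. Either way (t → p) ∨ (q ∧ u) holds.

(⇐) This fails. Under t = F, q = F, p = F, u = F, the left side is false but the right side is true.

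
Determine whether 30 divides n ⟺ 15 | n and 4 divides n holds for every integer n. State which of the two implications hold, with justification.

Forward direction. This fails: take n = 30. Certainly 30 ∣ 30, but 4 ∤ 30.

Converse. Suppose 15 ∣ n and 4 ∣ n. Any common multiple of 15 and 4 is a multiple of their lcm; here gcd(15, 4) = 1, so lcm(15, 4) = 15·4 = 60, so 60 ∣ n. Since 30 ∣ 60, it follows that 30 ∣ n.

The forward direction fails; the converse holds.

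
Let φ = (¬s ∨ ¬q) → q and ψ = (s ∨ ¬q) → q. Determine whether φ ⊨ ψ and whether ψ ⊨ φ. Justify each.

Equivalent; both directions hold.

(→) Assume the antecedent. If q is true, (s ∨ ¬q) → q reduces to true regardless of the other variables. If q is false, the antecedent cannot hold. Either way (s ∨ ¬q) → q holds.

(←) Assume the antecedent. If q is true, (¬s ∨ ¬q) → q reduces to true regardless of the other variables. If q is false, the antecedent cannot hold. Either way (¬s ∨ ¬q) → q holds.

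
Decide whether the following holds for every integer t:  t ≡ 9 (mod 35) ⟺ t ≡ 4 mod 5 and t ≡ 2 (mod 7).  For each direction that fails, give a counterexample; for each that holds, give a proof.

[⇐] If t ≡ 4 (mod 5) and t ≡ 2 (mod 7), then by the Chinese remainder theorem t ≡ 9 (mod 35). This is exactly t ≡ 9 (mod 35).

[⇒] Suppose t ≡ 9 (mod 35); write t = 35j + 9. Since 5 ∣ 35, reducing mod 5 gives t ≡ 9 ≡ 4 (mod 5); since 7 ∣ 35, reducing mod 7 gives t ≡ 9 ≡ 2 (mod 7).

Both implications hold.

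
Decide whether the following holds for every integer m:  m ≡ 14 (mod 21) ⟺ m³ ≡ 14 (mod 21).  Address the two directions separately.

Both implications hold.

(⟹) Suppose m ≡ 14 (mod 21). Write m = 21j + 14. Then (21j + 14)³ = 9261j³ + 18522j² + 12348j + 2744 = 21(441j³ + 882j² + 588j + 130) + 14, so m³ ≡ 14 (mod 21).

(⟸) Conversely, suppose m³ ≡ 14 (mod 21). The only residue r in {0, …, 20} with r³ ≡ 14 (mod 21) is r = 14, so m ≡ 14 (mod 21).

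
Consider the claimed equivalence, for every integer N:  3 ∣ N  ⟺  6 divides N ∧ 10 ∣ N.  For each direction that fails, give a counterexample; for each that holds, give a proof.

(→) This fails: take N = 3. Certainly 3 ∣ 3, but 6 ∤ 3.

(←) Suppose 6 ∣ N and 10 ∣ N. Any common multiple of 6 and 10 is a multiple of their lcm; here lcm(6, 10) = 6·10/gcd(6, 10) = 60/2 = 30, so 30 ∣ N. Since 3 ∣ 30, it follows that 3 ∣ N.

Only the converse holds.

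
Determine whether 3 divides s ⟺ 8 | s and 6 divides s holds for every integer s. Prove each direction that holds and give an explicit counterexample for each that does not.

Forward direction. This fails: take s = 3. Certainly 3 ∣ 3, but 8 ∤ 3.

Converse. Suppose 8 ∣ s and 6 ∣ s. Any common multiple of 8 and 6 is a multiple of their lcm; here lcm(8, 6) = 8·6/gcd(8, 6) = 48/2 = 24, so 24 ∣ s. Since 3 ∣ 24, it follows that 3 ∣ s.

Only the reverse direction holds.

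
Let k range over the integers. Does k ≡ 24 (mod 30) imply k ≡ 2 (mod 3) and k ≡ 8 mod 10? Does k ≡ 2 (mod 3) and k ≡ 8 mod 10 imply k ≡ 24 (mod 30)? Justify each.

Neither implication holds.

(⟹) This fails: k = 24 gives 24 ≡ 24 (mod 30) but 24 ≡ 0 (mod 3), so the conjunction on the right does not hold.

(⟸) This fails: k = 8 satisfies both congruences on the right (8 ≡ 2 mod 3 and 8 ≡ 8 mod 10) yet 8 ≡ 8 (mod 30), not 24.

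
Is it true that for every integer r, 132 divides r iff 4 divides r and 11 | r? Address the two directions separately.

Not equivalent: only (⇒) holds.

(⟹) If 132 ∣ r, write r = 132q. Since 132 = 33·4, r = 4·(33q), so 4 ∣ r; and since 132 = 12·11, r = 11·(12q), so 11 ∣ r.

(⟸) This fails: take r = 44. Both 4 ∣ 44 and 11 ∣ 44, yet 44 is not a multiple of 132 (since 44 = 0·132 + 44), so 132 ∤ 44.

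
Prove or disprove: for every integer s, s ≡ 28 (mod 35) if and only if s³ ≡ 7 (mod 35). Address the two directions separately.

Both directions hold; the statement is true.

(→) Suppose s ≡ 28 (mod 35). Write s = 35j + 28. Then (35j + 28)³ = 42875j³ + 102900j² + 82320j + 21952 = 35(1225j³ + 2940j² + 2352j + 627) + 7, so s³ ≡ 7 (mod 35).

(←) Conversely, suppose s³ ≡ 7 (mod 35). The only residue r in {0, …, 34} with r³ ≡ 7 (mod 35) is r = 28, so s ≡ 28 (mod 35).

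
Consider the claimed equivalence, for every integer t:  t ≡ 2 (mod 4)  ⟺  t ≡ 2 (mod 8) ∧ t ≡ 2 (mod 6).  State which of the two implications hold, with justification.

Not equivalent: only (⇐) holds.

(⟹) This fails: t = 6 gives 6 ≡ 2 (mod 4) but 6 ≡ 6 (mod 8), so the conjunction on the right does not hold.

(⟸) Conversely, if t ≡ 2 (mod 8) and t ≡ 2 (mod 6), then by the Chinese remainder theorem t ≡ 2 (mod 24). Since 2 ≡ 2 (mod 4) and 4 ∣ 24, we get t ≡ 2 (mod 4).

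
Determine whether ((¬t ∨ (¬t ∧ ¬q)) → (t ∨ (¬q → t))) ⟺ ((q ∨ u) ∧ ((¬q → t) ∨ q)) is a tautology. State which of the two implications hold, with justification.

Not equivalent: only (⇐) holds.

(⟹) This fails. Under u = F, q = F, t = T, the left side is true but the right side is false.

(⟸) Assume the antecedent. If q is true, the consequent reduces to true regardless of the other variables. If q is false, the antecedent forces (u = T, q = F, t = T), and the consequent holds there. Either way the consequent holds.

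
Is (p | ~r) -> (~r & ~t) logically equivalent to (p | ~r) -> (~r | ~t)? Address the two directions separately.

[⇒] Assume the antecedent. If p is true, the antecedent forces (p = T, t = F, r = F), and (p | ~r) -> (~r | ~t) holds there. If p is false, (p | ~r) -> (~r | ~t) reduces to true regardless of the other variables. Either way (p | ~r) -> (~r | ~t) holds.

[⇐] This fails. Under p = F, t = T, r = F, the left side is false but the right side is true.

(⇒) holds; (⇐) fails.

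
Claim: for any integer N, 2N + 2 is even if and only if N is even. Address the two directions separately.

The forward direction fails; the converse holds.

Forward direction. This fails: take N = 1. Then 2N + 2 = 4, which is even, yet N = 1 is odd, not even.

Converse. Suppose N is even. Since 2 is even, 2N is even for every N, so 2N + 2 has the same parity as 2, which is even. Hence 2N + 2 is even.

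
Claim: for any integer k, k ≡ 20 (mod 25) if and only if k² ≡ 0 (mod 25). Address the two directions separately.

(⇒) holds; (⇐) fails.

(←) This fails: take k = 0. Then 0² = 0 ≡ 0 (mod 25), yet 0 ≡ 0 (mod 25), not 20.

(→) Suppose k ≡ 20 (mod 25). Write k = 25j + 20. Then (25j + 20)² = 625j² + 1000j + 400 = 25(25j² + 40j + 16) + 0, so k² ≡ 0 (mod 25).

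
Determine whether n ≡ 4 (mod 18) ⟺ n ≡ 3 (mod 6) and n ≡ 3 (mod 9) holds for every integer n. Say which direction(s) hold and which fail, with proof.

(⟹) This fails: n = 4 gives 4 ≡ 4 (mod 18) but 4 ≡ 4 (mod 6), so the conjunction on the right does not hold.

(⟸) This fails: n = 3 satisfies both congruences on the right (3 ≡ 3 mod 6 and 3 ≡ 3 mod 9) yet 3 ≡ 3 (mod 18), not 4.

Both directions fail.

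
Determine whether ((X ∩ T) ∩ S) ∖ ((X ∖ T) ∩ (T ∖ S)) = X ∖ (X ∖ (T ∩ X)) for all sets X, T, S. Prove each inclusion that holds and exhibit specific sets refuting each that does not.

Only the forward inclusion holds.

Forward inclusion. Let x ∈ ((X ∩ T) ∩ S) ∖ ((X ∖ T) ∩ (T ∖ S)). Then x ∈ X ∩ T ∩ S, from which x ∈ X ∖ (X ∖ (T ∩ X)).

Reverse inclusion. This inclusion fails. Take X = {1}, T = {1}, S = ∅; then 1 ∈ X ∖ (X ∖ (T ∩ X)) but 1 ∉ ((X ∩ T) ∩ S) ∖ ((X ∖ T) ∩ (T ∖ S)).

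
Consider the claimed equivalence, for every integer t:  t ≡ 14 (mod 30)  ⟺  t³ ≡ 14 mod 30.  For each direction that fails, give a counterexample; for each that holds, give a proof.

(⇒) Suppose t ≡ 14 (mod 30). Write t = 30j + 14. Then (30j + 14)³ = 27000j³ + 37800j² + 17640j + 2744 = 30(900j³ + 1260j² + 588j + 91) + 14, so t³ ≡ 14 (mod 30).

(⇐) Conversely, suppose t³ ≡ 14 (mod 30). The only residue r in {0, …, 29} with r³ ≡ 14 (mod 30) is r = 14, so t ≡ 14 (mod 30).

Both directions hold; the statement is true.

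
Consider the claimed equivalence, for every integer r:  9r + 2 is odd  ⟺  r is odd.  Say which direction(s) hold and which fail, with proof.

Both directions hold.

Forward direction. Suppose 9r + 2 is odd. Since 9 is odd, 9r and r have the same parity, so 9r + 2 ≡ r + 2 (mod 2). As 2 is even, 9r + 2 is odd exactly when r is odd. Thus r is odd.

Converse. Suppose r is odd; write r = 2j + 1. Then 9r + 2 = 9·(2j + 1) + 2 = 2·9j + 11, which is odd.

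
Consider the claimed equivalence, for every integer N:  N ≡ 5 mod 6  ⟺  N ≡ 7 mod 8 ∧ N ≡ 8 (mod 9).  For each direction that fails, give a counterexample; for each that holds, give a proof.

(⇒) fails; (⇐) holds.

(→) This fails: N = 65 gives 65 ≡ 5 (mod 6) but 65 ≡ 1 (mod 8), so the conjunction on the right does not hold.

(←) Conversely, if N ≡ 7 (mod 8) and N ≡ 8 (mod 9), then by the Chinese remainder theorem N ≡ 71 (mod 72). Since 71 ≡ 5 (mod 6) and 6 ∣ 72, we get N ≡ 5 (mod 6).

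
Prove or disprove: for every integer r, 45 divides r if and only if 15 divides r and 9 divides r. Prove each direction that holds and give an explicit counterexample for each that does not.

Both implications hold.

(⇒) If 45 ∣ r, write r = 45q. Since 45 = 3·15, r = 15·(3q), so 15 ∣ r; and since 45 = 5·9, r = 9·(5q), so 9 ∣ r.

(⇐) Suppose 15 ∣ r and 9 ∣ r. Any common multiple of 15 and 9 is a multiple of their lcm; here lcm(15, 9) = 15·9/gcd(15, 9) = 135/3 = 45, so 45 ∣ r.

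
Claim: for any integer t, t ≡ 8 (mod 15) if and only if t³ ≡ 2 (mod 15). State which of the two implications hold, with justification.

Both directions hold; the statement is true.

[⇒] Suppose t ≡ 8 (mod 15). Write t = 15j + 8. Then (15j + 8)³ = 3375j³ + 5400j² + 2880j + 512 = 15(225j³ + 360j² + 192j + 34) + 2, so t³ ≡ 2 (mod 15).

[⇐] Conversely, suppose t³ ≡ 2 (mod 15). The only residue r in {0, …, 14} with r³ ≡ 2 (mod 15) is r = 8, so t ≡ 8 (mod 15).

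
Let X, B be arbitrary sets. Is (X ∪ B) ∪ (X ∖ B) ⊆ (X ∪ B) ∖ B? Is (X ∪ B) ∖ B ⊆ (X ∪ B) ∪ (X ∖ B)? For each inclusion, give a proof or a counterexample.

(⊆) fails; (⊇) holds.

(⟸) Let x ∈ (X ∪ B) ∖ B. Then x ∈ X and x ∉ B, from which x ∈ (X ∪ B) ∪ (X ∖ B).

(⟹) This inclusion fails. Take X = ∅, B = {1}; then 1 ∈ (X ∪ B) ∪ (X ∖ B) but 1 ∉ (X ∪ B) ∖ B.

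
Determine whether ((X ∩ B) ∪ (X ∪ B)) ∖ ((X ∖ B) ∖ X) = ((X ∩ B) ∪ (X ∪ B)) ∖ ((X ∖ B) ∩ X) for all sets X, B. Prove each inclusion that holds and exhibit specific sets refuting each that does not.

Forward inclusion. This inclusion fails. Take X = {1}, B = ∅; then 1 ∈ ((X ∩ B) ∪ (X ∪ B)) ∖ ((X ∖ B) ∖ X) but 1 ∉ ((X ∩ B) ∪ (X ∪ B)) ∖ ((X ∖ B) ∩ X).

Reverse inclusion. Let x ∈ ((X ∩ B) ∪ (X ∪ B)) ∖ ((X ∖ B) ∩ X). Then either x ∈ B and x ∉ X; or x ∈ X ∩ B. In each case x ∈ ((X ∩ B) ∪ (X ∪ B)) ∖ ((X ∖ B) ∖ X), so ((X ∩ B) ∪ (X ∪ B)) ∖ ((X ∖ B) ∩ X) ⊆ ((X ∩ B) ∪ (X ∪ B)) ∖ ((X ∖ B) ∖ X).

The sets are not equal: only the reverse inclusion holds.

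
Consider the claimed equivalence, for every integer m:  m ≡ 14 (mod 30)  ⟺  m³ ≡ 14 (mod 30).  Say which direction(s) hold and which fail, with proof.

The biconditional holds.

(⇒) Suppose m ≡ 14 (mod 30). Write m = 30j + 14. Then (30j + 14)³ = 27000j³ + 37800j² + 17640j + 2744 = 30(900j³ + 1260j² + 588j + 91) + 14, so m³ ≡ 14 (mod 30).

(⇐) Conversely, suppose m³ ≡ 14 (mod 30). The only residue r in {0, …, 29} with r³ ≡ 14 (mod 30) is r = 14, so m ≡ 14 (mod 30).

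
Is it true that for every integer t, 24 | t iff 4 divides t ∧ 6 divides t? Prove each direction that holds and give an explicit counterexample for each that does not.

Forward direction. If 24 ∣ t, write t = 24q. Since 24 = 6·4, t = 4·(6q), so 4 ∣ t; and since 24 = 4·6, t = 6·(4q), so 6 ∣ t.

Converse. This fails: take t = 12. Both 4 ∣ 12 and 6 ∣ 12, yet 12 is not a multiple of 24 (since 12 = 0·24 + 12), so 24 ∤ 12.

The forward direction holds; the converse fails.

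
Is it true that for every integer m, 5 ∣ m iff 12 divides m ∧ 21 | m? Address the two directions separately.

Forward direction. This fails: take m = 5. Certainly 5 ∣ 5, but 12 ∤ 5.

Converse. This fails: take m = 84. Both 12 ∣ 84 and 21 ∣ 84, yet 84 is not a multiple of 5 (since 84 = 16·5 + 4), so 5 ∤ 84.

Neither direction holds.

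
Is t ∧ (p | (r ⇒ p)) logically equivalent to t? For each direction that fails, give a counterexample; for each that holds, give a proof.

Only the forward direction holds.

[⇒] Assume the antecedent. If t is true, t reduces to true regardless of the other variables. If t is false, the antecedent cannot hold. Either way t holds.

[⇐] This fails. Under t = T, r = T, p = F, the left side is false but the right side is true.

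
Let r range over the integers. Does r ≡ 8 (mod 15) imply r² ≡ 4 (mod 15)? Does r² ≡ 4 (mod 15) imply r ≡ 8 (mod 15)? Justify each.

Only the forward direction holds.

Forward direction. Suppose r ≡ 8 (mod 15). Write r = 15j + 8. Then (15j + 8)² = 225j² + 240j + 64 = 15(15j² + 16j + 4) + 4, so r² ≡ 4 (mod 15).

Converse. This fails: take r = 2. Then 2² = 4 ≡ 4 (mod 15), yet 2 ≡ 2 (mod 15), not 8.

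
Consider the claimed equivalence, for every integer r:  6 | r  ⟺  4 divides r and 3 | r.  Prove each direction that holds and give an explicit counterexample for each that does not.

Only the reverse direction holds.

(⟸) Suppose 4 ∣ r and 3 ∣ r. Any common multiple of 4 and 3 is a multiple of their lcm; here gcd(4, 3) = 1, so lcm(4, 3) = 4·3 = 12, so 12 ∣ r. Since 6 ∣ 12, it follows that 6 ∣ r.

(⟹) This fails: take r = 6. Certainly 6 ∣ 6, but 4 ∤ 6.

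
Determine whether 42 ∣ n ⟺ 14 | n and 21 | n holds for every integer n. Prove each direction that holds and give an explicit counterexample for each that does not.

Both directions hold.

Forward direction. If 42 ∣ n, write n = 42q. Since 42 = 3·14, n = 14·(3q), so 14 ∣ n; and since 42 = 2·21, n = 21·(2q), so 21 ∣ n.

Converse. Suppose 14 ∣ n and 21 ∣ n. Any common multiple of 14 and 21 is a multiple of their lcm; here lcm(14, 21) = 14·21/gcd(14, 21) = 294/7 = 42, so 42 ∣ n.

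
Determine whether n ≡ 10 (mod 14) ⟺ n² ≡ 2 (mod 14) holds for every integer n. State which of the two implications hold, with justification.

(→) Suppose n ≡ 10 (mod 14). Write n = 14j + 10. Then (14j + 10)² = 196j² + 280j + 100 = 14(14j² + 20j + 7) + 2, so n² ≡ 2 (mod 14).

(←) This fails: take n = 4. Then 4² = 16 ≡ 2 (mod 14), yet 4 ≡ 4 (mod 14), not 10.

Not equivalent: only (⇒) holds.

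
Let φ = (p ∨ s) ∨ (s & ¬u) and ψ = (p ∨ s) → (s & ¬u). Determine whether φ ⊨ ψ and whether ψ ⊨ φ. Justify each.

Both directions fail.

(⇒) This fails. Under u = F, p = T, s = F, the left side is true but the right side is false.

(⇐) This fails. Under u = F, p = F, s = F, the left side is false but the right side is true.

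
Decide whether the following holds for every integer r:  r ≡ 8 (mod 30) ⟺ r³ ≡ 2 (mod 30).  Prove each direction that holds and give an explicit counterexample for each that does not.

(←) Suppose r³ ≡ 2 (mod 30). The only residue r in {0, …, 29} with r³ ≡ 2 (mod 30) is r = 8, so r ≡ 8 (mod 30).

(→) Suppose r ≡ 8 (mod 30). Write r = 30j + 8. Then (30j + 8)³ = 27000j³ + 21600j² + 5760j + 512 = 30(900j³ + 720j² + 192j + 17) + 2, so r³ ≡ 2 (mod 30).

The biconditional holds.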